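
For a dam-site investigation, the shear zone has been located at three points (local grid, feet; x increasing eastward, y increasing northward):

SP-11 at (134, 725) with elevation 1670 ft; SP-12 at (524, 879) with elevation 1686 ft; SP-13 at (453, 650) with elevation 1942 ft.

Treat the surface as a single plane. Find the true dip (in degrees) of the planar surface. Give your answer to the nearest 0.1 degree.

Two edge vectors: SP-11→SP-12 = (390, 154, 16), SP-11→SP-13 = (319, -75, 272).
Normal n = (SP-11→SP-12) × (SP-11→SP-13) = (43088, -100976, -78376).
So ∂z/∂x = −n_x/n_z = 0.54976 and ∂z/∂y = −n_y/n_z = −1.28835.
Gradient magnitude |∇z| = √(a² + b²) = √(0.30224 + 1.65985) = 1.40075.
True dip = arctan(1.40075) = 54.5°, dipping toward NNW (azimuth ≈ 337°).

54.5°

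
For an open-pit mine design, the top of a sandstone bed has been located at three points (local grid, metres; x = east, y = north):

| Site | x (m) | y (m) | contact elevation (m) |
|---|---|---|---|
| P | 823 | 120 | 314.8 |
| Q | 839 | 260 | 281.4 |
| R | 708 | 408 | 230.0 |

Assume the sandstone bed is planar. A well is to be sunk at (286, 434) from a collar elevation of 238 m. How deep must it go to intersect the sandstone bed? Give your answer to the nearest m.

60 m

Two edge vectors: P→Q = (16, 140, -33.4), P→R = (-115, 288, -84.8).
Normal n = (P→Q) × (P→R) = (-2252.8, 5197.8, 20708).
So ∂z/∂x = −n_x/n_z = 0.10879 and ∂z/∂y = −n_y/n_z = −0.25100.
Intercept c from P: 314.8 − 89.53 + 30.12 = 255.39.
At (286, 434): z_contact = 31.1 − 108.9 + 255.39 = 177.6 m.
Depth below ground = 238 − 177.6 = 60 m.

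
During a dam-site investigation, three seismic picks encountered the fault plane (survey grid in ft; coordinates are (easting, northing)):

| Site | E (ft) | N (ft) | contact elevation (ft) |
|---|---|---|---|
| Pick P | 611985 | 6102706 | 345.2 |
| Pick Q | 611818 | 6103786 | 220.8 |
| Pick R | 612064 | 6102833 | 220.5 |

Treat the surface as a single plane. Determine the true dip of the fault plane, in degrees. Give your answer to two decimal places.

Two edge vectors: Pick P→Pick Q = (-167, 1080, -124.4), Pick P→Pick R = (79, 127, -124.7).
Normal n = (Pick P→Pick Q) × (Pick P→Pick R) = (-118877.2, -30652.5, -106529).
So ∂z/∂E = −n_x/n_z = −1.11591 and ∂z/∂N = −n_y/n_z = −0.28774.
Gradient magnitude |∇z| = √(a² + b²) = √(1.24526 + 0.08279) = 1.15241.
True dip = arctan(1.15241) = 49.05°, dipping toward ENE (azimuth ≈ 076°).

49.05°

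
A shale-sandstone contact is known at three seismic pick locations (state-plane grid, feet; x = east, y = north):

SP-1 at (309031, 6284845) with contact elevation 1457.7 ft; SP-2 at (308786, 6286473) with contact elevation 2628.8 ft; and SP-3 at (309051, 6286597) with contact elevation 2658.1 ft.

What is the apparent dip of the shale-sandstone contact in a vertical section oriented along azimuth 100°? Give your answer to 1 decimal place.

Two edge vectors: SP-1→SP-2 = (-245, 1628, 1171.1), SP-1→SP-3 = (20, 1752, 1200.4).
Normal n = (SP-1→SP-2) × (SP-1→SP-3) = (-97516, 317520, -461800).
So ∂z/∂x = −n_x/n_z = −0.21117 and ∂z/∂y = −n_y/n_z = 0.68757.
Unit vector along 100° is (sin 100°, cos 100°) = (0.9848, -0.1736).
Slope in that direction = a·(0.9848) + b·(-0.1736) = −0.32735.
Apparent dip = arctan|0.32735| = 18.1° (true dip is 35.7°, so apparent ≤ true as expected).

18.1°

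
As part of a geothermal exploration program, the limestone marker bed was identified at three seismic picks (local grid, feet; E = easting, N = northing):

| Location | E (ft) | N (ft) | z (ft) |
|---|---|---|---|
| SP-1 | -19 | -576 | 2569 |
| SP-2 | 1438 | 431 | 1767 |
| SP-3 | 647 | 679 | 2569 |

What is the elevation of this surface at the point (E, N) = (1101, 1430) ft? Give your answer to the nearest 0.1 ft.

2520.8 ft

Let the plane be z = a·E + b·N + c.
SP-2−SP-1: 1457a + 1007b = −802;  SP-3−SP-1: 666a + 1255b = 0.
Solving gives a = −0.869275, b = 0.461304.
Then c = 2569 − a·-19 − b·-576 = 2818.20.
At (1101, 1430): z = −957.1 + 659.7 + 2818.20 = 2520.8 ft.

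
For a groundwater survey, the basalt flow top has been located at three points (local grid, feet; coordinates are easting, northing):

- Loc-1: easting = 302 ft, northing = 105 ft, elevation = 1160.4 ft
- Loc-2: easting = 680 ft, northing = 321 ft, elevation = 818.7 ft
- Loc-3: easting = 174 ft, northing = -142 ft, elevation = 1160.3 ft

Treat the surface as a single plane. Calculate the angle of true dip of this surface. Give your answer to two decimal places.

55.35°

Let the plane be z = a·easting + b·northing + c.
Loc-2−Loc-1: 378a + 216b = −341.7;  Loc-3−Loc-1: −128a − 247b = −0.1.
Solving gives a = −1.28460, b = 0.66611.
Gradient magnitude |∇z| = √(a² + b²) = √(1.65020 + 0.44370) = 1.44703.
True dip = arctan(1.44703) = 55.35°, dipping toward ESE (azimuth ≈ 117°).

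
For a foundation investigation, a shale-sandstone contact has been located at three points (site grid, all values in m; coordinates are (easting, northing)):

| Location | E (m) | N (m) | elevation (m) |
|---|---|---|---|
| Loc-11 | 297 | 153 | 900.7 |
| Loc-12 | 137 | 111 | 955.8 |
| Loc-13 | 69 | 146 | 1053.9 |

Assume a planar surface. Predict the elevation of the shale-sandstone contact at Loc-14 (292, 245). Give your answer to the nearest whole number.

1034 m

Let the plane be z = a·E + b·N + c.
Loc-12−Loc-11: −160a − 42b = 55.1;  Loc-13−Loc-11: −228a − 7b = 153.2.
Solving gives a = −0.71531, b = 1.41310.
Then c = 900.7 − a·297 − b·153 = 896.94.
At (292, 245): z = −208.9 + 346.2 + 896.94 = 1034.3 m.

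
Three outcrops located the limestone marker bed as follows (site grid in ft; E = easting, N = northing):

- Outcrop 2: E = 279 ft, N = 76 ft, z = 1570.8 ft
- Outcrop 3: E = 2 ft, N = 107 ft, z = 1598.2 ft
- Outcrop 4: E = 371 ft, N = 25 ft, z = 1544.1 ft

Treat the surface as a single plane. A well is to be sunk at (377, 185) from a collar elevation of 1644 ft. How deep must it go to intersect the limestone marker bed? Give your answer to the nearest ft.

31 ft

Two edge vectors: Outcrop 2→Outcrop 3 = (-277, 31, 27.4), Outcrop 2→Outcrop 4 = (92, -51, -26.7).
Normal n = (Outcrop 2→Outcrop 3) × (Outcrop 2→Outcrop 4) = (569.7, -4875.1, 11275).
So ∂z/∂E = −n_x/n_z = −0.05053 and ∂z/∂N = −n_y/n_z = 0.43238.
Intercept c from Outcrop 2: 1570.8 + 14.10 − 32.86 = 1552.04.
At (377, 185): z_contact = −19.0 + 80.0 + 1552.04 = 1613.0 ft.
Depth below ground = 1644 − 1613.0 = 31 ft.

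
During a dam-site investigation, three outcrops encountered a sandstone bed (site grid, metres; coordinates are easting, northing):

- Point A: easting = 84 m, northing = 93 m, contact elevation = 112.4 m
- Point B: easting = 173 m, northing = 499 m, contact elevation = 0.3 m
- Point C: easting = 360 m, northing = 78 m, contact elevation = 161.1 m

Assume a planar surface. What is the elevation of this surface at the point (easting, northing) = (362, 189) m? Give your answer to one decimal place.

126.9 m

Let the plane be z = a·easting + b·northing + c.
Point B−Point A: 89a + 406b = −112.1;  Point C−Point A: 276a − 15b = 48.7.
Solving gives a = 0.15954, b = −0.31108.
Then c = 112.4 − a·84 − b·93 = 127.93.
At (362, 189): z = 57.8 − 58.8 + 127.93 = 126.9 m.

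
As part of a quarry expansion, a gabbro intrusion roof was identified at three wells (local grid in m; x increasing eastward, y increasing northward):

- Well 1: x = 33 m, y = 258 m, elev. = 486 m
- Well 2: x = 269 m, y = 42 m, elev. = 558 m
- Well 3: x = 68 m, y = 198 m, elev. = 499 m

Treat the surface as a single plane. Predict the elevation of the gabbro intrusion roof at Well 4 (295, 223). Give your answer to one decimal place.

Two edge vectors: Well 1→Well 2 = (236, -216, 72), Well 1→Well 3 = (35, -60, 13).
Normal n = (Well 1→Well 2) × (Well 1→Well 3) = (1512, -548, -6600).
So ∂z/∂x = −n_x/n_z = 0.22909 and ∂z/∂y = −n_y/n_z = −0.08303.
Intercept c from Well 1: 486 − 7.56 + 21.42 = 499.86.
At (295, 223): z = 67.6 − 18.5 + 499.86 = 548.9 m.

548.9 m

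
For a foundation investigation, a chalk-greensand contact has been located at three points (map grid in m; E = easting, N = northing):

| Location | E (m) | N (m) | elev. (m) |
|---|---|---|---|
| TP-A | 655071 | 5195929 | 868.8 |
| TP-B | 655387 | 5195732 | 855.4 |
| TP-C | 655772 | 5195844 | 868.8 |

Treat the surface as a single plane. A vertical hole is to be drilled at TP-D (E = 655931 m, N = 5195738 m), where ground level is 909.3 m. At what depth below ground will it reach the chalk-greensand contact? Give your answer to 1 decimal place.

47.8 m

Two edge vectors: TP-A→TP-B = (316, -197, -13.4), TP-A→TP-C = (701, -85, 0).
Normal n = (TP-A→TP-B) × (TP-A→TP-C) = (-1139, -9393.4, 111237).
So ∂z/∂E = −n_x/n_z = 0.010239399 and ∂z/∂N = −n_y/n_z = 0.084444924.
Intercept c from TP-A: 868.8 − 6707.53 − 438769.83 = −444608.56.
At (655931, 5195738): z_contact = 6716.34 + 438753.70 − 444608.56 = 861.48 m.
Depth below ground = 909.3 − 861.48 = 47.8 m.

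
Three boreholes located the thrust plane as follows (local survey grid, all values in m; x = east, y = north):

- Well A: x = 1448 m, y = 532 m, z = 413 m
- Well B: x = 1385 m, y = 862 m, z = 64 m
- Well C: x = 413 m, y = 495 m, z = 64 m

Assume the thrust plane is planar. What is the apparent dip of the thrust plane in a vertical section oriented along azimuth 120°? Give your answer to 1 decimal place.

39.2°

Two edge vectors: Well A→Well B = (-63, 330, -349), Well A→Well C = (-1035, -37, -349).
Normal n = (Well A→Well B) × (Well A→Well C) = (-128083, 339228, 343881).
So ∂z/∂x = −n_x/n_z = 0.37246 and ∂z/∂y = −n_y/n_z = −0.98647.
Unit vector along 120° is (sin 120°, cos 120°) = (0.8660, -0.5000).
Slope in that direction = a·(0.8660) + b·(-0.5000) = 0.81580.
Apparent dip = arctan|0.81580| = 39.2° (true dip is 46.5°, so apparent ≤ true as expected).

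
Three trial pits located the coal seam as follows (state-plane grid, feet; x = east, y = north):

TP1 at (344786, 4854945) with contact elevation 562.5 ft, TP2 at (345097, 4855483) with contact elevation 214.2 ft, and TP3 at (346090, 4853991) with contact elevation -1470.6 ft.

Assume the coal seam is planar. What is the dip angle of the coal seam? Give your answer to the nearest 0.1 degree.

Two edge vectors: TP1→TP2 = (311, 538, -348.3), TP1→TP3 = (1304, -954, -2033.1).
Normal n = (TP1→TP2) × (TP1→TP3) = (-1426086, 178110.9, -998246).
So ∂z/∂x = −n_x/n_z = −1.42859 and ∂z/∂y = −n_y/n_z = 0.17842.
Gradient magnitude |∇z| = √(a² + b²) = √(2.04087 + 0.03184) = 1.43969.
True dip = arctan(1.43969) = 55.2°, dipping toward E (azimuth ≈ 097°).

55.2°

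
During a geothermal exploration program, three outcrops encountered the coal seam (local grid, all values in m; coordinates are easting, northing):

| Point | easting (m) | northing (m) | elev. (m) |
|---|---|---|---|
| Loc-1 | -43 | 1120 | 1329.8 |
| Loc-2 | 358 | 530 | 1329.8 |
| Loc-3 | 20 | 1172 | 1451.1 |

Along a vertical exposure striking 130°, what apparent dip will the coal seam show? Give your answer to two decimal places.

22.10°

Two edge vectors: Loc-1→Loc-2 = (401, -590, 0), Loc-1→Loc-3 = (63, 52, 121.3).
Normal n = (Loc-1→Loc-2) × (Loc-1→Loc-3) = (-71567, -48641.3, 58022).
So ∂z/∂easting = −n_x/n_z = 1.23345 and ∂z/∂northing = −n_y/n_z = 0.83833.
Unit vector along 130° is (sin 130°, cos 130°) = (0.7660, -0.6428).
Slope in that direction = a·(0.7660) + b·(-0.6428) = 0.40601.
Apparent dip = arctan|0.40601| = 22.10° (true dip is 56.2°, so apparent ≤ true as expected).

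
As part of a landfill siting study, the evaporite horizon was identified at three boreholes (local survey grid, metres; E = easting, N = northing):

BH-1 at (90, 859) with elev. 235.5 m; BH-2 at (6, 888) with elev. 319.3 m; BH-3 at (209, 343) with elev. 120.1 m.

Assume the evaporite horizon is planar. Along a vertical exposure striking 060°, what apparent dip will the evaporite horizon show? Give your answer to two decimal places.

Two edge vectors: BH-1→BH-2 = (-84, 29, 83.8), BH-1→BH-3 = (119, -516, -115.4).
Normal n = (BH-1→BH-2) × (BH-1→BH-3) = (39894.2, 278.6, 39893).
So ∂z/∂E = −n_x/n_z = −1.00003 and ∂z/∂N = −n_y/n_z = −0.00698.
Unit vector along 060° is (sin 60°, cos 60°) = (0.8660, 0.5000).
Slope in that direction = a·(0.8660) + b·(0.5000) = −0.86954.
Apparent dip = arctan|0.86954| = 41.01° (true dip is 45.0°, so apparent ≤ true as expected).

41.01°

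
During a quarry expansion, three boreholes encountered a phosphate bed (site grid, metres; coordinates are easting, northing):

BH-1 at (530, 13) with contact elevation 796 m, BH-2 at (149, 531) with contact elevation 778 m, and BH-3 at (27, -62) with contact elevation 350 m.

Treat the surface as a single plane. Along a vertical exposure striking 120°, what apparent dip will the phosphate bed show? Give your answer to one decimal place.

22.7°

Let the plane be z = a·easting + b·northing + c.
BH-2−BH-1: −381a + 518b = −18;  BH-3−BH-1: −503a − 75b = −446.
Solving gives a = 0.80372, b = 0.55640.
Unit vector along 120° is (sin 120°, cos 120°) = (0.8660, -0.5000).
Slope in that direction = a·(0.8660) + b·(-0.5000) = 0.41784.
Apparent dip = arctan|0.41784| = 22.7° (true dip is 44.3°, so apparent ≤ true as expected).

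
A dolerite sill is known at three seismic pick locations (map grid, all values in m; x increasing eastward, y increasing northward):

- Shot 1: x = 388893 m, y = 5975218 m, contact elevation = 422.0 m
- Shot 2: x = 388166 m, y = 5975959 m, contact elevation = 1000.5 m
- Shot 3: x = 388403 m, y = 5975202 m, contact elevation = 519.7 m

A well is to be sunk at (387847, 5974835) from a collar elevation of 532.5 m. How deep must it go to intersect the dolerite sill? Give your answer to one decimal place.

99.7 m

Two edge vectors: Shot 1→Shot 2 = (-727, 741, 578.5), Shot 1→Shot 3 = (-490, -16, 97.7).
Normal n = (Shot 1→Shot 2) × (Shot 1→Shot 3) = (81651.7, -212437.1, 374722).
So ∂z/∂x = −n_x/n_z = −0.217899403 and ∂z/∂y = −n_y/n_z = 0.566919209.
Intercept c from Shot 1: 422 + 84739.55 − 3387465.86 = −3302304.31.
At (387847, 5974835): z_contact = −84511.63 + 3387248.73 − 3302304.31 = 432.79 m.
Depth below ground = 532.5 − 432.79 = 99.7 m.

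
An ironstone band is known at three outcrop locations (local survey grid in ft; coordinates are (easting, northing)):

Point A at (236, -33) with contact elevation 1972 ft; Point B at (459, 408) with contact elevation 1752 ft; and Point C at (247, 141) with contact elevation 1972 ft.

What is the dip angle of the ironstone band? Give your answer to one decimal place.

48.5°

Two edge vectors: Point A→Point B = (223, 441, -220), Point A→Point C = (11, 174, 0).
Normal n = (Point A→Point B) × (Point A→Point C) = (38280, -2420, 33951).
So ∂z/∂E = −n_x/n_z = −1.12751 and ∂z/∂N = −n_y/n_z = 0.07128.
Gradient magnitude |∇z| = √(a² + b²) = √(1.27127 + 0.00508) = 1.12976.
True dip = arctan(1.12976) = 48.5°, dipping toward E (azimuth ≈ 094°).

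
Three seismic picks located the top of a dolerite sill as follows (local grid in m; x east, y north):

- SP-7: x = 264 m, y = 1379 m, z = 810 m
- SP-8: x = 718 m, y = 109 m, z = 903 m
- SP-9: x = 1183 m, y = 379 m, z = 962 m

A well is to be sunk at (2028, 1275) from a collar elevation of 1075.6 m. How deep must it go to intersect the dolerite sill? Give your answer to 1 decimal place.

15.7 m

Let the plane be z = a·x + b·y + c.
SP-8−SP-7: 454a − 1270b = 93;  SP-9−SP-7: 919a − 1000b = 152.
Solving gives a = 0.140283, b = −0.023080.
Then c = 810 − a·264 − b·1379 = 804.79.
At (2028, 1275): z_contact = 284.49 − 29.43 + 804.79 = 1059.86 m.
Depth below ground = 1075.6 − 1059.86 = 15.7 m.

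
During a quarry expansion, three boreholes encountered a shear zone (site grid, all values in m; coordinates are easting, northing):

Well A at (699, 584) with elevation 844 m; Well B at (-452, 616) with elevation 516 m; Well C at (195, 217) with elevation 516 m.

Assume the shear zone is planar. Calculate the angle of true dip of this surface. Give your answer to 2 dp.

29.62°

Two edge vectors: Well A→Well B = (-1151, 32, -328), Well A→Well C = (-504, -367, -328).
Normal n = (Well A→Well B) × (Well A→Well C) = (-130872, -212216, 438545).
So ∂z/∂easting = −n_x/n_z = 0.29842 and ∂z/∂northing = −n_y/n_z = 0.48391.
Gradient magnitude |∇z| = √(a² + b²) = √(0.08906 + 0.23417) = 0.56853.
True dip = arctan(0.56853) = 29.62°, dipping toward SSW (azimuth ≈ 212°).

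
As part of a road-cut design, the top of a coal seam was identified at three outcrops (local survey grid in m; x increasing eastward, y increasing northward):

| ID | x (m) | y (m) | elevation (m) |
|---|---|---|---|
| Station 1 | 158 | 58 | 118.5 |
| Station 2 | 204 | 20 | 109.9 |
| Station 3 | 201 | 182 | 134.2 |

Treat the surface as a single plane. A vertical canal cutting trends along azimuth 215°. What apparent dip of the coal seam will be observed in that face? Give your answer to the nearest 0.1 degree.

Let the plane be z = a·x + b·y + c.
Station 2−Station 1: 46a − 38b = −8.6;  Station 3−Station 1: 43a + 124b = 15.7.
Solving gives a = −0.06402, b = 0.14881.
Unit vector along 215° is (sin 215°, cos 215°) = (-0.5736, -0.8192).
Slope in that direction = a·(-0.5736) + b·(-0.8192) = −0.08518.
Apparent dip = arctan|0.08518| = 4.9° (true dip is 9.2°, so apparent ≤ true as expected).

4.9°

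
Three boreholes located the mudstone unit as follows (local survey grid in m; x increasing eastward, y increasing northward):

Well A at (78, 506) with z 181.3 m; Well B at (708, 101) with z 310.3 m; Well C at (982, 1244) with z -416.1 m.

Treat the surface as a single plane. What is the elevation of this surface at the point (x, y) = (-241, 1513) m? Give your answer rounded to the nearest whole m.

-360 m

Two edge vectors: Well A→Well B = (630, -405, 129), Well A→Well C = (904, 738, -597.4).
Normal n = (Well A→Well B) × (Well A→Well C) = (146745, 492978, 831060).
So ∂z/∂x = −n_x/n_z = −0.17658 and ∂z/∂y = −n_y/n_z = −0.59319.
Intercept c from Well A: 181.3 + 13.77 + 300.16 = 495.23.
At (-241, 1513): z = 42.6 − 897.5 + 495.23 = -359.7 m.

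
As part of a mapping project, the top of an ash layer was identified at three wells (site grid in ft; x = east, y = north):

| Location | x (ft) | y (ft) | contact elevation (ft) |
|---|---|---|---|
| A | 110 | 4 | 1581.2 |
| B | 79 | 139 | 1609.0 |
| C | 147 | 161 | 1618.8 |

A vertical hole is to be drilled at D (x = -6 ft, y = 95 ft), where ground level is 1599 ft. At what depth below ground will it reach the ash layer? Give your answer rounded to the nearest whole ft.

6 ft

Two edge vectors: A→B = (-31, 135, 27.8), A→C = (37, 157, 37.6).
Normal n = (A→B) × (A→C) = (711.4, 2194.2, -9862).
So ∂z/∂x = −n_x/n_z = 0.07214 and ∂z/∂y = −n_y/n_z = 0.22249.
Intercept c from A: 1581.2 − 7.93 − 0.89 = 1572.38.
At (-6, 95): z_contact = −0.4 + 21.1 + 1572.38 = 1593.1 ft.
Depth below ground = 1599 − 1593.1 = 6 ft.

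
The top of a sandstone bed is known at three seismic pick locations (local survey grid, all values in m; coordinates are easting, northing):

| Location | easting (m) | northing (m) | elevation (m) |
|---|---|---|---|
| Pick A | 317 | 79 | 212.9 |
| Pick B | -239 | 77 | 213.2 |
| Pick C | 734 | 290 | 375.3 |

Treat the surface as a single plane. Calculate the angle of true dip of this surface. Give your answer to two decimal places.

37.82°

Two edge vectors: Pick A→Pick B = (-556, -2, 0.3), Pick A→Pick C = (417, 211, 162.4).
Normal n = (Pick A→Pick B) × (Pick A→Pick C) = (-388.1, 90419.5, -116482).
So ∂z/∂easting = −n_x/n_z = −0.00333 and ∂z/∂northing = −n_y/n_z = 0.77625.
Gradient magnitude |∇z| = √(a² + b²) = √(0.00001 + 0.60257) = 0.77626.
True dip = arctan(0.77626) = 37.82°, dipping toward S (azimuth ≈ 180°).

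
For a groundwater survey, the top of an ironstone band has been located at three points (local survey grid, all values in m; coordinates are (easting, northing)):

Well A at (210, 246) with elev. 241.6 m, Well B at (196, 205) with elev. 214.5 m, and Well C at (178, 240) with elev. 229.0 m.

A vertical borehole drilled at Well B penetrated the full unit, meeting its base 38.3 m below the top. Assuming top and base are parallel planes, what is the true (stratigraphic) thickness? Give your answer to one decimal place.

32.4 m

Let the plane be z = a·E + b·N + c.
Well B−Well A: −14a − 41b = −27.1;  Well C−Well A: −32a − 6b = −12.6.
Solving gives a = 0.28827, b = 0.56254.
|∇z| = √(a²+b²) = 0.63210, so dip δ = arctan(0.63210) = 32.30°.
True thickness = vertical thickness × cos δ = 38.3 × cos 32.30° = 32.4 m.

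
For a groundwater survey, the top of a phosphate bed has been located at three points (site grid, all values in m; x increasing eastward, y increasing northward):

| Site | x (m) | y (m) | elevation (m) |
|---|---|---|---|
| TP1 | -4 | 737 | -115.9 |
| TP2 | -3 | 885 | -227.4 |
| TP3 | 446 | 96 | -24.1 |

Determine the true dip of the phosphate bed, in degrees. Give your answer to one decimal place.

Let the plane be z = a·x + b·y + c.
TP2−TP1: 1a + 148b = −111.5;  TP3−TP1: 450a − 641b = 91.8.
Solving gives a = −0.86086, b = −0.74756.
Gradient magnitude |∇z| = √(a² + b²) = √(0.74108 + 0.55885) = 1.14014.
True dip = arctan(1.14014) = 48.7°, dipping toward NE (azimuth ≈ 049°).

48.7°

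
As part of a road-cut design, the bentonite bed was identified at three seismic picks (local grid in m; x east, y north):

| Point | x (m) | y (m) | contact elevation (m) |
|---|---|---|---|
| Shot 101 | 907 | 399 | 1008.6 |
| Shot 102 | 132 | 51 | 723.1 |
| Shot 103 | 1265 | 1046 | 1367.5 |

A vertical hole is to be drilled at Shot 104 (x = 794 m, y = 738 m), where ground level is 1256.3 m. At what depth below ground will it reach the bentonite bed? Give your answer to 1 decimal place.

Let the plane be z = a·x + b·y + c.
Shot 102−Shot 101: −775a − 348b = −285.5;  Shot 103−Shot 101: 358a + 647b = 358.9.
Solving gives a = 0.158744, b = 0.466877.
Then c = 1008.6 − a·907 − b·399 = 678.34.
At (794, 738): z_contact = 126.04 + 344.56 + 678.34 = 1148.93 m.
Depth below ground = 1256.3 − 1148.93 = 107.4 m.

107.4 m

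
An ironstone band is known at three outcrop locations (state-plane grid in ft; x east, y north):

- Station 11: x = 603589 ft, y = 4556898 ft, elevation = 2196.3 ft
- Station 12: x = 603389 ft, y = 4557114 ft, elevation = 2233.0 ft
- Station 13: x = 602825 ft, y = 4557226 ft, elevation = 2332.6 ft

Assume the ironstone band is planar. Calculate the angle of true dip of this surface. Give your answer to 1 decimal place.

Two edge vectors: Station 11→Station 12 = (-200, 216, 36.7), Station 11→Station 13 = (-764, 328, 136.3).
Normal n = (Station 11→Station 12) × (Station 11→Station 13) = (17403.2, -778.8, 99424).
So ∂z/∂x = −n_x/n_z = −0.17504 and ∂z/∂y = −n_y/n_z = 0.00783.
Gradient magnitude |∇z| = √(a² + b²) = √(0.03064 + 0.00006) = 0.17522.
True dip = arctan(0.17522) = 9.9°, dipping toward E (azimuth ≈ 093°).

9.9°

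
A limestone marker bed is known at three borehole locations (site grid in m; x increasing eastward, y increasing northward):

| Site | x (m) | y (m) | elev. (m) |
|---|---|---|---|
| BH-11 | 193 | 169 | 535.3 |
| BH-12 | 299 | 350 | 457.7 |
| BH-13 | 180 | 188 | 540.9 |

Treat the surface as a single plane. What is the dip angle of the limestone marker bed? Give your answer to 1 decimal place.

Let the plane be z = a·x + b·y + c.
BH-12−BH-11: 106a + 181b = −77.6;  BH-13−BH-11: −13a + 19b = 5.6.
Solving gives a = −0.56973, b = −0.09508.
Gradient magnitude |∇z| = √(a² + b²) = √(0.32459 + 0.00904) = 0.57761.
True dip = arctan(0.57761) = 30.0°, dipping toward E (azimuth ≈ 081°).

30.0°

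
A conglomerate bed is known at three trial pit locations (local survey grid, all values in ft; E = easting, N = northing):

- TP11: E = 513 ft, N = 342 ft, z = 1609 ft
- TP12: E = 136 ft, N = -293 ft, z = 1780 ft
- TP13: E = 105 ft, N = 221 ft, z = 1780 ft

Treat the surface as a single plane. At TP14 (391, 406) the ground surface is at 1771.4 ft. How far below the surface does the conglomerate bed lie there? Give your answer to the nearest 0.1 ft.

Let the plane be z = a·E + b·N + c.
TP12−TP11: −377a − 635b = 171;  TP13−TP11: −408a − 121b = 171.
Solving gives a = −0.41175, b = −0.02483.
Then c = 1609 − a·513 − b·342 = 1828.72.
At (391, 406): z_contact = −161.00 − 10.08 + 1828.72 = 1657.64 ft.
Depth below ground = 1771.4 − 1657.64 = 113.8 ft.

113.8 ft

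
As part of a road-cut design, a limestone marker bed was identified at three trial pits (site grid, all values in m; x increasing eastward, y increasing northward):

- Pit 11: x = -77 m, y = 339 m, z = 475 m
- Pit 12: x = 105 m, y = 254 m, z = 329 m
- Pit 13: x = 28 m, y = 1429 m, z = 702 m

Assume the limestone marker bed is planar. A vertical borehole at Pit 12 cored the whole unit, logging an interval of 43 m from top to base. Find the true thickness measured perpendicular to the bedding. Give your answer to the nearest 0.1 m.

Two edge vectors: Pit 11→Pit 12 = (182, -85, -146), Pit 11→Pit 13 = (105, 1090, 227).
Normal n = (Pit 11→Pit 12) × (Pit 11→Pit 13) = (139845, -56644, 207305).
So ∂z/∂x = −n_x/n_z = −0.67459 and ∂z/∂y = −n_y/n_z = 0.27324.
|∇z| = √(a²+b²) = 0.72782, so dip δ = arctan(0.72782) = 36.05°.
True thickness = vertical thickness × cos δ = 43 × cos 36.05° = 34.8 m.

34.8 m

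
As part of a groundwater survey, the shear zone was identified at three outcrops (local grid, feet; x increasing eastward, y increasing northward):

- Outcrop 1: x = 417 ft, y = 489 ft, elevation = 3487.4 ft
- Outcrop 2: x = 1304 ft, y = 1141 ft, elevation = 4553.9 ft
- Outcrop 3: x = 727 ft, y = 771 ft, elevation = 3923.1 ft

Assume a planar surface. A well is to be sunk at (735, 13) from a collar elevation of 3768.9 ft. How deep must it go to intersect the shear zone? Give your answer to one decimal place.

724.7 ft

Let the plane be z = a·x + b·y + c.
Outcrop 2−Outcrop 1: 887a + 652b = 1066.5;  Outcrop 3−Outcrop 1: 310a + 282b = 435.7.
Solving gives a = 0.347328, b = 1.163221.
Then c = 3487.4 − a·417 − b·489 = 2773.75.
At (735, 13): z_contact = 255.29 + 15.12 + 2773.75 = 3044.16 ft.
Depth below ground = 3768.9 − 3044.16 = 724.7 ft.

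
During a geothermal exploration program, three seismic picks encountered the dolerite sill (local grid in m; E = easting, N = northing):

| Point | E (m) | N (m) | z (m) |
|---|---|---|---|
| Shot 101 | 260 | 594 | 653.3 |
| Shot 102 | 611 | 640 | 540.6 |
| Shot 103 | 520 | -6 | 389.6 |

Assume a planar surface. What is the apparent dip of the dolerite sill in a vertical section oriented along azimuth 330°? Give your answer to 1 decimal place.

Let the plane be z = a·E + b·N + c.
Shot 102−Shot 101: 351a + 46b = −112.7;  Shot 103−Shot 101: 260a − 600b = −263.7.
Solving gives a = −0.35833, b = 0.28422.
Unit vector along 330° is (sin 330°, cos 330°) = (-0.5000, 0.8660).
Slope in that direction = a·(-0.5000) + b·(0.8660) = 0.42531.
Apparent dip = arctan|0.42531| = 23.0° (true dip is 24.6°, so apparent ≤ true as expected).

23.0°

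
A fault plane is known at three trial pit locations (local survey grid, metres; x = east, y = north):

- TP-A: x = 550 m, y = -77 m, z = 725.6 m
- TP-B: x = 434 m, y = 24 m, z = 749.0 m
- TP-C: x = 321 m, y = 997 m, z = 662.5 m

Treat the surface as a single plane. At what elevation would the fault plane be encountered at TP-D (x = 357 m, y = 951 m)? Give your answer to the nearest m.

Two edge vectors: TP-A→TP-B = (-116, 101, 23.4), TP-A→TP-C = (-229, 1074, -63.1).
Normal n = (TP-A→TP-B) × (TP-A→TP-C) = (-31504.7, -12678.2, -101455).
So ∂z/∂x = −n_x/n_z = −0.31053 and ∂z/∂y = −n_y/n_z = −0.12496.
Intercept c from TP-A: 725.6 + 170.79 − 9.62 = 886.77.
At (357, 951): z = −110.9 − 118.8 + 886.77 = 657.1 m.

657 m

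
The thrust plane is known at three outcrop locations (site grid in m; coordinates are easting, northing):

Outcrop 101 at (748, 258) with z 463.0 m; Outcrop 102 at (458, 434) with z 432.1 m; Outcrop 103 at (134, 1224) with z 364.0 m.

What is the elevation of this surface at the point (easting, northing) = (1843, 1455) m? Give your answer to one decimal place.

Two edge vectors: Outcrop 101→Outcrop 102 = (-290, 176, -30.9), Outcrop 101→Outcrop 103 = (-614, 966, -99).
Normal n = (Outcrop 101→Outcrop 102) × (Outcrop 101→Outcrop 103) = (12425.4, -9737.4, -172076).
So ∂z/∂easting = −n_x/n_z = 0.072209 and ∂z/∂northing = −n_y/n_z = −0.056588.
Intercept c from Outcrop 101: 463 − 54.01 + 14.60 = 423.59.
At (1843, 1455): z = 133.1 − 82.3 + 423.59 = 474.3 m.

474.3 m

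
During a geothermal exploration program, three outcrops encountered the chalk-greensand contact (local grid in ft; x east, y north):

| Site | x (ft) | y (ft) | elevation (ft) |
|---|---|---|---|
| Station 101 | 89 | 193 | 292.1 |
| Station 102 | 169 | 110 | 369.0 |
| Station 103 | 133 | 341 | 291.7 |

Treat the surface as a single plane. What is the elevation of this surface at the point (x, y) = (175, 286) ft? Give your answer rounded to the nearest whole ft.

Two edge vectors: Station 101→Station 102 = (80, -83, 76.9), Station 101→Station 103 = (44, 148, -0.4).
Normal n = (Station 101→Station 102) × (Station 101→Station 103) = (-11348, 3415.6, 15492).
So ∂z/∂x = −n_x/n_z = 0.73251 and ∂z/∂y = −n_y/n_z = −0.22048.
Intercept c from Station 101: 292.1 − 65.19 + 42.55 = 269.46.
At (175, 286): z = 128.2 − 63.1 + 269.46 = 334.6 ft.

335 ft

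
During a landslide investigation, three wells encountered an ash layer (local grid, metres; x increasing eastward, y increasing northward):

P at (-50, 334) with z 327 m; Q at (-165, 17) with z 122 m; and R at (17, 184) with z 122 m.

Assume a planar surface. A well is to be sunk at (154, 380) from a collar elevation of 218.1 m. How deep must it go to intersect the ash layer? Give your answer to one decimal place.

Let the plane be z = a·x + b·y + c.
Q−P: −115a − 317b = −205;  R−P: 67a − 150b = −205.
Solving gives a = −0.88947, b = 0.96937.
Then c = 327 − a·-50 − b·334 = −41.24.
At (154, 380): z_contact = −136.98 + 368.36 − 41.24 = 190.14 m.
Depth below ground = 218.1 − 190.14 = 28.0 m.

28.0 m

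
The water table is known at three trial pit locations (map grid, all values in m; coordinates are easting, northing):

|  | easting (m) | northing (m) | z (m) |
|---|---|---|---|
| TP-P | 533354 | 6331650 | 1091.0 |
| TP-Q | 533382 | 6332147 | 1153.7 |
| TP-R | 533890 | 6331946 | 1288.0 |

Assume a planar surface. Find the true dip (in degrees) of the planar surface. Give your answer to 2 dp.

Let the plane be z = a·easting + b·northing + c.
TP-Q−TP-P: 28a + 497b = 62.7;  TP-R−TP-P: 536a + 296b = 197.
Solving gives a = 0.30743, b = 0.10884.
Gradient magnitude |∇z| = √(a² + b²) = √(0.09452 + 0.01185) = 0.32613.
True dip = arctan(0.32613) = 18.06°, dipping toward WSW (azimuth ≈ 251°).

18.06°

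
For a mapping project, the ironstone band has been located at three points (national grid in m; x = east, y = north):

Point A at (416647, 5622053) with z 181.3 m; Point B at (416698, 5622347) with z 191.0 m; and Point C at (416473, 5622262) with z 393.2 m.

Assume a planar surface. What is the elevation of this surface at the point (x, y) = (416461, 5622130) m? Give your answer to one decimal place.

378.2 m

Let the plane be z = a·x + b·y + c.
Point B−Point A: 51a + 294b = 9.7;  Point C−Point A: −174a + 209b = 211.9.
Solving gives a = −0.975027097, b = 0.202130551.
Then c = 181.3 − a·416647 − b·5622053 = −729965.25.
At (416461, 5622130): z = −406060.8 + 1136404.2 − 729965.25 = 378.2 m.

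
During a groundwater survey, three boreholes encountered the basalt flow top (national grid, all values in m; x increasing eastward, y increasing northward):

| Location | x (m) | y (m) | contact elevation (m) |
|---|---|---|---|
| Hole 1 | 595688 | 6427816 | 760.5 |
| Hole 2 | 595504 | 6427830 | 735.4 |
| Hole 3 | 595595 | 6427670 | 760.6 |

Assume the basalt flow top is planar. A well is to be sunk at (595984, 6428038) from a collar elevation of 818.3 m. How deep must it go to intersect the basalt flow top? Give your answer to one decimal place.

37.8 m

Two edge vectors: Hole 1→Hole 2 = (-184, 14, -25.1), Hole 1→Hole 3 = (-93, -146, 0.1).
Normal n = (Hole 1→Hole 2) × (Hole 1→Hole 3) = (-3663.2, 2352.7, 28166).
So ∂z/∂x = −n_x/n_z = 0.130057516 and ∂z/∂y = −n_y/n_z = −0.083529788.
Intercept c from Hole 1: 760.5 − 77473.70 + 536914.11 = 460200.90.
At (595984, 6428038): z_contact = 77512.20 − 536932.65 + 460200.90 = 780.45 m.
Depth below ground = 818.3 − 780.45 = 37.8 m.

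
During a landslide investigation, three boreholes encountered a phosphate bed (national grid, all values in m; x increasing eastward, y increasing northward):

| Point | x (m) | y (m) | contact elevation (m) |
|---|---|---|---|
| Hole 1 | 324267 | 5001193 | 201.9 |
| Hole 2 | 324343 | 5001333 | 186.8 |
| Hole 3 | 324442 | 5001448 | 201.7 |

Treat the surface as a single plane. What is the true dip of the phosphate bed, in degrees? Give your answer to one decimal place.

42.2°

Two edge vectors: Hole 1→Hole 2 = (76, 140, -15.1), Hole 1→Hole 3 = (175, 255, -0.2).
Normal n = (Hole 1→Hole 2) × (Hole 1→Hole 3) = (3822.5, -2627.3, -5120).
So ∂z/∂x = −n_x/n_z = 0.74658 and ∂z/∂y = −n_y/n_z = −0.51314.
Gradient magnitude |∇z| = √(a² + b²) = √(0.55738 + 0.26332) = 0.90593.
True dip = arctan(0.90593) = 42.2°, dipping toward NW (azimuth ≈ 305°).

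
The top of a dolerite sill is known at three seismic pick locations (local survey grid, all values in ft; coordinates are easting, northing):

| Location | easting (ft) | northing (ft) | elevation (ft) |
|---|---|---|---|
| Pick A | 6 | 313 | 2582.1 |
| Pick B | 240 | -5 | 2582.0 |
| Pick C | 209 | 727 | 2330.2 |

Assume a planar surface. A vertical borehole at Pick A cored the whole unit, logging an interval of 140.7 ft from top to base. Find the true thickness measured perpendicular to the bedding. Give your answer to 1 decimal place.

119.8 ft

Two edge vectors: Pick A→Pick B = (234, -318, -0.1), Pick A→Pick C = (203, 414, -251.9).
Normal n = (Pick A→Pick B) × (Pick A→Pick C) = (80145.6, 58924.3, 161430).
So ∂z/∂easting = −n_x/n_z = −0.49647 and ∂z/∂northing = −n_y/n_z = −0.36501.
|∇z| = √(a²+b²) = 0.61621, so dip δ = arctan(0.61621) = 31.64°.
True thickness = vertical thickness × cos δ = 140.7 × cos 31.64° = 119.8 ft.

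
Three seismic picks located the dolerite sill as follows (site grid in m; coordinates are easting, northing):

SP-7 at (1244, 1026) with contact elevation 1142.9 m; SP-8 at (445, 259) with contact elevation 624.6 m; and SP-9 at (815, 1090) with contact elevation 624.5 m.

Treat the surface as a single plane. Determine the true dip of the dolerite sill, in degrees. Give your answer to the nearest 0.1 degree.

Two edge vectors: SP-7→SP-8 = (-799, -767, -518.3), SP-7→SP-9 = (-429, 64, -518.4).
Normal n = (SP-7→SP-8) × (SP-7→SP-9) = (430784, -191850.9, -380179).
So ∂z/∂easting = −n_x/n_z = 1.13311 and ∂z/∂northing = −n_y/n_z = −0.50463.
Gradient magnitude |∇z| = √(a² + b²) = √(1.28393 + 0.25465) = 1.24040.
True dip = arctan(1.24040) = 51.1°, dipping toward WNW (azimuth ≈ 294°).

51.1°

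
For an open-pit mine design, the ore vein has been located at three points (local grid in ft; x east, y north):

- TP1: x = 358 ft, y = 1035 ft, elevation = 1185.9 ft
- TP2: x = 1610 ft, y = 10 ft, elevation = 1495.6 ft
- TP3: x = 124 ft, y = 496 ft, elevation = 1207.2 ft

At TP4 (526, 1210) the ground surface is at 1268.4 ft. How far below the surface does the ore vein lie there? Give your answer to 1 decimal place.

74.8 ft

Two edge vectors: TP1→TP2 = (1252, -1025, 309.7), TP1→TP3 = (-234, -539, 21.3).
Normal n = (TP1→TP2) × (TP1→TP3) = (145095.8, -99137.4, -914678).
So ∂z/∂x = −n_x/n_z = 0.158630 and ∂z/∂y = −n_y/n_z = −0.108385.
Intercept c from TP1: 1185.9 − 56.79 + 112.18 = 1241.29.
At (526, 1210): z_contact = 83.44 − 131.15 + 1241.29 = 1193.58 ft.
Depth below ground = 1268.4 − 1193.58 = 74.8 ft.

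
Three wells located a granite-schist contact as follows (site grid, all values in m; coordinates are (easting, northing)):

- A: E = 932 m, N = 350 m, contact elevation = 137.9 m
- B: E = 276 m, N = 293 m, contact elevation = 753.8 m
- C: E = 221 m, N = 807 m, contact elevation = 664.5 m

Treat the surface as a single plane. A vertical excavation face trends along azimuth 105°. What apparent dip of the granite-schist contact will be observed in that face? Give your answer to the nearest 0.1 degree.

39.1°

Let the plane be z = a·E + b·N + c.
B−A: −656a − 57b = 615.9;  C−A: −711a + 457b = 526.6.
Solving gives a = −0.91527, b = −0.27167.
Unit vector along 105° is (sin 105°, cos 105°) = (0.9659, -0.2588).
Slope in that direction = a·(0.9659) + b·(-0.2588) = −0.81377.
Apparent dip = arctan|0.81377| = 39.1° (true dip is 43.7°, so apparent ≤ true as expected).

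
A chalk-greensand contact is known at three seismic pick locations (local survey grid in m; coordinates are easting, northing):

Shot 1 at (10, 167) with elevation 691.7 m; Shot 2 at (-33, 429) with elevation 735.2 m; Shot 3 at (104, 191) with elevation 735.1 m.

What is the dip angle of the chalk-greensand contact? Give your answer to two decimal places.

Let the plane be z = a·easting + b·northing + c.
Shot 2−Shot 1: −43a + 262b = 43.5;  Shot 3−Shot 1: 94a + 24b = 43.4.
Solving gives a = 0.40245, b = 0.23208.
Gradient magnitude |∇z| = √(a² + b²) = √(0.16196 + 0.05386) = 0.46457.
True dip = arctan(0.46457) = 24.92°, dipping toward WSW (azimuth ≈ 240°).

24.92°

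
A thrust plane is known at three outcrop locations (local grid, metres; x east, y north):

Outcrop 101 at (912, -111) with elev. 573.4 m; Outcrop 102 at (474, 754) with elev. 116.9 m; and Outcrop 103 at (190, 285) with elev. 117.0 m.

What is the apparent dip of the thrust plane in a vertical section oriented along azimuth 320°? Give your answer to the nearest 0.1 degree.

Let the plane be z = a·x + b·y + c.
Outcrop 102−Outcrop 101: −438a + 865b = −456.5;  Outcrop 103−Outcrop 101: −722a + 396b = −456.4.
Solving gives a = 0.47444, b = −0.28751.
Unit vector along 320° is (sin 320°, cos 320°) = (-0.6428, 0.7660).
Slope in that direction = a·(-0.6428) + b·(0.7660) = −0.52521.
Apparent dip = arctan|0.52521| = 27.7° (true dip is 29.0°, so apparent ≤ true as expected).

27.7°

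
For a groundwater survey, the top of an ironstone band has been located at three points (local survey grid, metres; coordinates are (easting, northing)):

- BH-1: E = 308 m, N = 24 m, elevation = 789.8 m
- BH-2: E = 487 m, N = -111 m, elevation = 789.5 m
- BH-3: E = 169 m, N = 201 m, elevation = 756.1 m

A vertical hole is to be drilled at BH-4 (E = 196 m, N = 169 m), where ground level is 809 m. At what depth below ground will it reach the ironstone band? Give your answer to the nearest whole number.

47 m

Let the plane be z = a·E + b·N + c.
BH-2−BH-1: 179a − 135b = −0.3;  BH-3−BH-1: −139a + 177b = −33.7.
Solving gives a = −0.35629, b = −0.47020.
Then c = 789.8 − a·308 − b·24 = 910.82.
At (196, 169): z_contact = −69.8 − 79.5 + 910.82 = 761.5 m.
Depth below ground = 809 − 761.5 = 47 m.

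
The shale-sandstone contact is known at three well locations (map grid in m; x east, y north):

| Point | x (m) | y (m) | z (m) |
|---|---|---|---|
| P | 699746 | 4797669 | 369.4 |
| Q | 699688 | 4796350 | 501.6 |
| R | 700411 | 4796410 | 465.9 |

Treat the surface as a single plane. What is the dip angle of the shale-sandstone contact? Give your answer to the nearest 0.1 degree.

6.1°

Let the plane be z = a·x + b·y + c.
Q−P: −58a − 1319b = 132.2;  R−P: 665a − 1259b = 96.5.
Solving gives a = −0.04121, b = −0.09842.
Gradient magnitude |∇z| = √(a² + b²) = √(0.00170 + 0.00969) = 0.10670.
True dip = arctan(0.10670) = 6.1°, dipping toward NNE (azimuth ≈ 023°).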